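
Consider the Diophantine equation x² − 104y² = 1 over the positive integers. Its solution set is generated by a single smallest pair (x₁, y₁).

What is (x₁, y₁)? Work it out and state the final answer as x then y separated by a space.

[10; 5,20] for √104; ℓ=2 ⇒ convergent index 1
step 0: (10, 1)  from 10·(1,0) + (0,1)
step 1: (51, 5)  from 5·(10,1) + (1,0)
(x₁, y₁) = (51, 5);  51² − 104·5² = 1 ✓

51 5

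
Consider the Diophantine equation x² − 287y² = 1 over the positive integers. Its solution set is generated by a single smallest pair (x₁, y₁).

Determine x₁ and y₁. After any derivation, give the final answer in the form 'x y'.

√287 → a₀=16, period (1,15,1,32); ℓ=4 even so k=3
i=0: a=16 ⇒ p=16, q=1
…
i=2: a=15 ⇒ p=271, q=16
i=3: a=1 ⇒ p=288, q=17
(x₁, y₁) = (288, 17);  288² − 287·17² = 1 ✓

288 17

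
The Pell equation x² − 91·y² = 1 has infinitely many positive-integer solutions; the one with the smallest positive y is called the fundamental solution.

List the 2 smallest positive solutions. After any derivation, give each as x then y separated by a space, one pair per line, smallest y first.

1574 165
4954951 519420

d=91: √d = [9; 1,1,5,1,5,1,1,18] (ℓ=8, even), read p_7/q_7
step 0: (9, 1)  from 9·(1,0) + (0,1)
step 1: (10, 1)  from 1·(9,1) + (1,0)
step 2: (19, 2)  from 1·(10,1) + (9,1)
step 3: (105, 11)  from 5·(19,2) + (10,1)
step 4: (124, 13)  from 1·(105,11) + (19,2)
step 5: (725, 76)  from 5·(124,13) + (105,11)
step 6: (849, 89)  from 1·(725,76) + (124,13)
step 7: (1574, 165)  from 1·(849,89) + (725,76)
→ (1574, 165).  Check: 1574²=2477476, 91·165²=2477475, difference 1.
(x_2, y_2) = (1574·1574 + 91·165·165, 1574·165 + 165·1574) = (4954951, 519420)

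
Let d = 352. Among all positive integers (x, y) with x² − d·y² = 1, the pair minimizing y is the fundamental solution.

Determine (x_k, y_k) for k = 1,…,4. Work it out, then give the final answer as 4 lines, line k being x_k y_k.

√352 = [18; 1,3,5,9,5,3,1,36, …], period ℓ=8 (even) → k=7
k=0  a_k=18  p_k/q_k = 18/1
…
k=3  a_k=5  p_k/q_k = 394/21
k=4  a_k=9  p_k/q_k = 3621/193
…
k=6  a_k=3  p_k/q_k = 59118/3151
k=7  a_k=1  p_k/q_k = 77617/4137
→ (77617, 4137).  Check: 77617²=6024398689, 352·4137²=6024398688, difference 1.
k=2:  x_2 = 77617·77617+352·4137·4137 = 12048797377,  y_2 = 77617·4137+4137·77617 = 642203058
k=3:  x_3 = 77617·12048797377+352·4137·642203058 = 1870383011943601,  y_3 = 77617·642203058+4137·12048797377 = 99691749501435
k=4:  x_4 = 77617·1870383011943601+352·4137·99691749501435 = 290347036464004160257,  y_4 = 77617·99691749501435+4137·1870383011943601 = 15475549041463557732

77617 4137
12048797377 642203058
1870383011943601 99691749501435
290347036464004160257 15475549041463557732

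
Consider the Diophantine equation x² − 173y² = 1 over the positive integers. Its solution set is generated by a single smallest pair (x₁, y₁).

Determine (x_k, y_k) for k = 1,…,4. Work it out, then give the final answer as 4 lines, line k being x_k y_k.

√173 → a₀=13, period (6,1,1,6,26); ℓ=5 odd so k=9
step 0: (13, 1)  from 13·(1,0) + (0,1)
…
step 5: (29239, 2223)  from 26·(1118,85) + (171,13)
step 6: (176552, 13423)  from 6·(29239,2223) + (1118,85)
…
step 8: (382343, 29069)  from 1·(205791,15646) + (176552,13423)
step 9: (2499849, 190060)  from 6·(382343,29069) + (205791,15646)
→ (2499849, 190060).  Check: 2499849²=6249245022801, 173·190060²=6249245022800, difference 1.
n=2: (2499849,190060)∘(2499849,190060) = (2499849·2499849+173·190060·190060, 2499849·190060+190060·2499849) = (12498490045601,950242601880)
n=3: (12498490045601,950242601880)∘(2499849,190060) = (2499849·12498490045601+173·190060·950242601880, 2499849·950242601880+190060·12498490045601) = (62488675684008728649,4750926036134042180)
n=4: (62488675684008728649,4750926036134042180)∘(2499849,190060) = (2499849·62488675684008728649+173·190060·4750926036134042180, 2499849·4750926036134042180+190060·62488675684008728649) = (312424506839974574118902401,23753195401006348176659760)

2499849 190060
12498490045601 950242601880
62488675684008728649 4750926036134042180
312424506839974574118902401 23753195401006348176659760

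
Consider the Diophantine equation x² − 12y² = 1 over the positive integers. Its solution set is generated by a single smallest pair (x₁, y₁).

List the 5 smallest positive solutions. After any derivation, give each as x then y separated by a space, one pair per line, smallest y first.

d=12: √d = [3; 2,6] (ℓ=2, even), read p_1/q_1
k=0  a_k=3  p_k/q_k = 3/1
k=1  a_k=2  p_k/q_k = 7/2
(x₁, y₁) = (7, 2);  7² − 12·2² = 1 ✓
(x_2, y_2) = (7·7 + 12·2·2, 7·2 + 2·7) = (97, 28)
(x_3, y_3) = (7·97 + 12·2·28, 7·28 + 2·97) = (1351, 390)
(x_4, y_4) = (7·1351 + 12·2·390, 7·390 + 2·1351) = (18817, 5432)
(x_5, y_5) = (7·18817 + 12·2·5432, 7·5432 + 2·18817) = (262087, 75658)

7 2
97 28
1351 390
18817 5432
262087 75658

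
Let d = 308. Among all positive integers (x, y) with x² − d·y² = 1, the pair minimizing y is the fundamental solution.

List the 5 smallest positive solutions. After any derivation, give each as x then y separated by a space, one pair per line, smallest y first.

√308 → a₀=17, period (1,1,4,1,1,34); ℓ=6 even so k=5
i=0: a=17 ⇒ p=17, q=1
i=1: a=1 ⇒ p=18, q=1
…
i=4: a=1 ⇒ p=193, q=11
i=5: a=1 ⇒ p=351, q=20
fundamental: x₁=351, y₁=20  (since 123201 − 308·400 = 1)
(x_2, y_2) = (351·351 + 308·20·20, 351·20 + 20·351) = (246401, 14040)
(x_3, y_3) = (351·246401 + 308·20·14040, 351·14040 + 20·246401) = (172973151, 9856060)
(x_4, y_4) = (351·172973151 + 308·20·9856060, 351·9856060 + 20·172973151) = (121426905601, 6918940080)
(x_5, y_5) = (351·121426905601 + 308·20·6918940080, 351·6918940080 + 20·121426905601) = (85241514758751, 4857086080100)

351 20
246401 14040
172973151 9856060
121426905601 6918940080
85241514758751 4857086080100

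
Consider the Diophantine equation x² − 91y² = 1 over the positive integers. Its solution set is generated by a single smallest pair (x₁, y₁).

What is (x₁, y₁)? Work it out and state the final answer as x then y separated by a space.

[9; 1,1,5,1,5,1,1,18] for √91; ℓ=8 ⇒ convergent index 7
k=0  a_k=9  p_k/q_k = 9/1
…
k=3  a_k=5  p_k/q_k = 105/11
…
k=6  a_k=1  p_k/q_k = 849/89
k=7  a_k=1  p_k/q_k = 1574/165
→ (1574, 165).  Check: 1574²=2477476, 91·165²=2477475, difference 1.

1574 165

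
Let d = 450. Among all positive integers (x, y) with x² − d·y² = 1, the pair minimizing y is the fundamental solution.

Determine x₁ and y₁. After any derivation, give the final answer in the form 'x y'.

19601 924

d=450: √d = [21; 4,1,2,4,2,1,4,42] (ℓ=8, even), read p_7/q_7
step 0: (21, 1)  from 21·(1,0) + (0,1)
…
step 2: (106, 5)  from 1·(85,4) + (21,1)
…
step 4: (1294, 61)  from 4·(297,14) + (106,5)
step 5: (2885, 136)  from 2·(1294,61) + (297,14)
step 6: (4179, 197)  from 1·(2885,136) + (1294,61)
step 7: (19601, 924)  from 4·(4179,197) + (2885,136)
→ (19601, 924).  Check: 19601²=384199201, 450·924²=384199200, difference 1.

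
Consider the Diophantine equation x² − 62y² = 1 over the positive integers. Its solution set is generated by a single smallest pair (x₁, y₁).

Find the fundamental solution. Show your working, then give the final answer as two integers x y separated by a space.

[7; 1,6,1,14] for √62; ℓ=4 ⇒ convergent index 3
i=0: a=7 ⇒ p=7, q=1
i=1: a=1 ⇒ p=8, q=1
i=2: a=6 ⇒ p=55, q=7
i=3: a=1 ⇒ p=63, q=8
(x₁, y₁) = (63, 8);  63² − 62·8² = 1 ✓

63 8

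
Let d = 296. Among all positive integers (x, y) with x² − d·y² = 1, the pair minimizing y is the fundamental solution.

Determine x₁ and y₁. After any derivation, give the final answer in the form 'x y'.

d=296: √d = [17; 4,1,7,1,4,34] (ℓ=6, even), read p_5/q_5
i=0: a=17 ⇒ p=17, q=1
i=1: a=4 ⇒ p=69, q=4
i=2: a=1 ⇒ p=86, q=5
i=3: a=7 ⇒ p=671, q=39
i=4: a=1 ⇒ p=757, q=44
i=5: a=4 ⇒ p=3699, q=215
→ (3699, 215).  Check: 3699²=13682601, 296·215²=13682600, difference 1.

3699 215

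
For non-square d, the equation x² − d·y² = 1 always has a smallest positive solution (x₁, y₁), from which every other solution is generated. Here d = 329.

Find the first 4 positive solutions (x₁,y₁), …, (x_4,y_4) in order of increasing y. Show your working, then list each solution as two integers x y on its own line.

2376415 131016
11294696504449 622696775280
53681772387237964255 2959571914453911384
255140338255224918953587201 14066342182173360946441440

d=329: √d = [18; 7,4,2,1,1,4,1,1,2,4,7,36] (ℓ=12, even), read p_11/q_11
i=0: a=18 ⇒ p=18, q=1
…
i=2: a=4 ⇒ p=526, q=29
…
i=5: a=1 ⇒ p=2884, q=159
…
i=10: a=4 ⇒ p=328794, q=18127
i=11: a=7 ⇒ p=2376415, q=131016
fundamental: x₁=2376415, y₁=131016  (since 5647348252225 − 329·17165192256 = 1)
(x_2, y_2) = (2376415·2376415 + 329·131016·131016, 2376415·131016 + 131016·2376415) = (11294696504449, 622696775280)
(x_3, y_3) = (2376415·11294696504449 + 329·131016·622696775280, 2376415·622696775280 + 131016·11294696504449) = (53681772387237964255, 2959571914453911384)
(x_4, y_4) = (2376415·53681772387237964255 + 329·131016·2959571914453911384, 2376415·2959571914453911384 + 131016·53681772387237964255) = (255140338255224918953587201, 14066342182173360946441440)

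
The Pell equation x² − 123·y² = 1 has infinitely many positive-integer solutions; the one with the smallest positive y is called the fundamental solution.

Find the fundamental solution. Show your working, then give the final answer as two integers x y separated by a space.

[11; 11,22] for √123; ℓ=2 ⇒ convergent index 1
step 0: (11, 1)  from 11·(1,0) + (0,1)
step 1: (122, 11)  from 11·(11,1) + (1,0)
fundamental: x₁=122, y₁=11  (since 14884 − 123·121 = 1)

122 11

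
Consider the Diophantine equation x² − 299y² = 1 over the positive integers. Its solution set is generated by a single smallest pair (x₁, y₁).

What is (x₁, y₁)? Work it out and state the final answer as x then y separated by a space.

415 24

√299 = [17; 3,2,3,34, …], period ℓ=4 (even) → k=3
a_0=17:  p_0=17·1+0=17,  q_0=17·0+1=1
a_1=3:  p_1=3·17+1=52,  q_1=3·1+0=3
a_2=2:  p_2=2·52+17=121,  q_2=2·3+1=7
a_3=3:  p_3=3·121+52=415,  q_3=3·7+3=24
fundamental: x₁=415, y₁=24  (since 172225 − 299·576 = 1)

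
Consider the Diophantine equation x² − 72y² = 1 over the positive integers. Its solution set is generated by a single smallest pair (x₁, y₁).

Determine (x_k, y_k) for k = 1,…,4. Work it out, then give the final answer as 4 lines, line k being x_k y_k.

17 2
577 68
19601 2310
665857 78472

√72 = [8; 2,16, …], period ℓ=2 (even) → k=1
k=0  a_k=8  p_k/q_k = 8/1
k=1  a_k=2  p_k/q_k = 17/2
→ (17, 2).  Check: 17²=289, 72·2²=288, difference 1.
(x_2, y_2) = (17·17 + 72·2·2, 17·2 + 2·17) = (577, 68)
(x_3, y_3) = (17·577 + 72·2·68, 17·68 + 2·577) = (19601, 2310)
(x_4, y_4) = (17·19601 + 72·2·2310, 17·2310 + 2·19601) = (665857, 78472)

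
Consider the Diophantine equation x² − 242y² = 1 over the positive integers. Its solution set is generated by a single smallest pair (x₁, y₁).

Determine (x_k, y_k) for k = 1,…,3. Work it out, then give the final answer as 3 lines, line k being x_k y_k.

[15; 1,1,3,1,14,1,3,1,1,30] for √242; ℓ=10 ⇒ convergent index 9
a_0=15:  p_0=15·1+0=15,  q_0=15·0+1=1
a_1=1:  p_1=1·15+1=16,  q_1=1·1+0=1
a_2=1:  p_2=1·16+15=31,  q_2=1·1+1=2
a_3=3:  p_3=3·31+16=109,  q_3=3·2+1=7
a_4=1:  p_4=1·109+31=140,  q_4=1·7+2=9
a_5=14:  p_5=14·140+109=2069,  q_5=14·9+7=133
a_6=1:  p_6=1·2069+140=2209,  q_6=1·133+9=142
a_7=3:  p_7=3·2209+2069=8696,  q_7=3·142+133=559
a_8=1:  p_8=1·8696+2209=10905,  q_8=1·559+142=701
a_9=1:  p_9=1·10905+8696=19601,  q_9=1·701+559=1260
(x₁, y₁) = (19601, 1260);  19601² − 242·1260² = 1 ✓
(19601+1260√242)^2 = 768398401 + 49394520√242
(19601+1260√242)^3 = 30122754096401 + 1936363971780√242

19601 1260
768398401 49394520
30122754096401 1936363971780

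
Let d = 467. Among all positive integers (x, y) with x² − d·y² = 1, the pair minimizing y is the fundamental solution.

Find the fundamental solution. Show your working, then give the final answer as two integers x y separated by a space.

1625626 75225

d=467: √d = [21; 1,1,1,1,3,…,1,1,42] (ℓ=14, even), read p_13/q_13
i=0: a=21 ⇒ p=21, q=1
i=1: a=1 ⇒ p=22, q=1
i=2: a=1 ⇒ p=43, q=2
…
i=4: a=1 ⇒ p=108, q=5
i=5: a=3 ⇒ p=389, q=18
i=6: a=3 ⇒ p=1275, q=59
…
i=8: a=3 ⇒ p=82767, q=3830
i=9: a=3 ⇒ p=275465, q=12747
i=10: a=1 ⇒ p=358232, q=16577
i=11: a=1 ⇒ p=633697, q=29324
i=12: a=1 ⇒ p=991929, q=45901
i=13: a=1 ⇒ p=1625626, q=75225
fundamental: x₁=1625626, y₁=75225  (since 2642659891876 − 467·5658800625 = 1)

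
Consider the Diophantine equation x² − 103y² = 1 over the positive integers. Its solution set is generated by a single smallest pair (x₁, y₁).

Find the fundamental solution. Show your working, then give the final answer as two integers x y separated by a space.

√103 = [10; 6,1,2,1,1,9,1,1,2,1,6,20, …], period ℓ=12 (even) → k=11
i=0: a=10 ⇒ p=10, q=1
i=1: a=6 ⇒ p=61, q=6
…
i=3: a=2 ⇒ p=203, q=20
i=4: a=1 ⇒ p=274, q=27
i=5: a=1 ⇒ p=477, q=47
i=6: a=9 ⇒ p=4567, q=450
…
i=8: a=1 ⇒ p=9611, q=947
…
i=10: a=1 ⇒ p=33877, q=3338
i=11: a=6 ⇒ p=227528, q=22419
→ (227528, 22419).  Check: 227528²=51768990784, 103·22419²=51768990783, difference 1.

227528 22419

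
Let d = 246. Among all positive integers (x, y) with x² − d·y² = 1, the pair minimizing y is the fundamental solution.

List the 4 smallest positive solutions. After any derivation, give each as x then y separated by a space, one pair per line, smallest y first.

√246 → a₀=15, period (1,2,5,1,14,1,5,2,1,30); ℓ=10 even so k=9
step 0: (15, 1)  from 15·(1,0) + (0,1)
…
step 2: (47, 3)  from 2·(16,1) + (15,1)
…
step 5: (4423, 282)  from 14·(298,19) + (251,16)
step 6: (4721, 301)  from 1·(4423,282) + (298,19)
step 7: (28028, 1787)  from 5·(4721,301) + (4423,282)
step 8: (60777, 3875)  from 2·(28028,1787) + (4721,301)
step 9: (88805, 5662)  from 1·(60777,3875) + (28028,1787)
→ (88805, 5662).  Check: 88805²=7886328025, 246·5662²=7886328024, difference 1.
k=2:  x_2 = 88805·88805+246·5662·5662 = 15772656049,  y_2 = 88805·5662+5662·88805 = 1005627820
k=3:  x_3 = 88805·15772656049+246·5662·1005627820 = 2801381440774085,  y_3 = 88805·1005627820+5662·15772656049 = 178609557104538
k=4:  x_4 = 88805·2801381440774085+246·5662·178609557104538 = 497553357680112580801,  y_4 = 88805·178609557104538+5662·2801381440774085 = 31722843436331366360

88805 5662
15772656049 1005627820
2801381440774085 178609557104538
497553357680112580801 31722843436331366360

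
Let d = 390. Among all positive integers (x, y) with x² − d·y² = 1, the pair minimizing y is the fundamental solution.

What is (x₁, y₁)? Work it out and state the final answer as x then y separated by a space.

d=390: √d = [19; 1,2,1,38] (ℓ=4, even), read p_3/q_3
a_0=19:  p_0=19·1+0=19,  q_0=19·0+1=1
a_1=1:  p_1=1·19+1=20,  q_1=1·1+0=1
a_2=2:  p_2=2·20+19=59,  q_2=2·1+1=3
a_3=1:  p_3=1·59+20=79,  q_3=1·3+1=4
→ (79, 4).  Check: 79²=6241, 390·4²=6240, difference 1.

79 4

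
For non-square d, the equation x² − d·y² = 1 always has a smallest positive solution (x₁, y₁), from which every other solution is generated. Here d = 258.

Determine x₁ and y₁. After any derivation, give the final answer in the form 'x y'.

257 16

√258 → a₀=16, period (16,32); ℓ=2 even so k=1
a_0=16:  p_0=16·1+0=16,  q_0=16·0+1=1
a_1=16:  p_1=16·16+1=257,  q_1=16·1+0=16
fundamental: x₁=257, y₁=16  (since 66049 − 258·256 = 1)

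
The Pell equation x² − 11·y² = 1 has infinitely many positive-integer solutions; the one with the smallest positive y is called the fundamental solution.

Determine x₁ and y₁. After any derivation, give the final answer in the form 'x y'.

[3; 3,6] for √11; ℓ=2 ⇒ convergent index 1
i=0: a=3 ⇒ p=3, q=1
i=1: a=3 ⇒ p=10, q=3
fundamental: x₁=10, y₁=3  (since 100 − 11·9 = 1)

10 3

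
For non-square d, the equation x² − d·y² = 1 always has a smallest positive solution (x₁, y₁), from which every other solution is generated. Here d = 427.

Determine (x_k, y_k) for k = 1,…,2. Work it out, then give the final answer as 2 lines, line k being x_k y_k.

√427 = [20; 1,1,1,40, …], period ℓ=4 (even) → k=3
step 0: (20, 1)  from 20·(1,0) + (0,1)
…
step 2: (41, 2)  from 1·(21,1) + (20,1)
step 3: (62, 3)  from 1·(41,2) + (21,1)
fundamental: x₁=62, y₁=3  (since 3844 − 427·9 = 1)
n=2: (62,3)∘(62,3) = (62·62+427·3·3, 62·3+3·62) = (7687,372)

62 3
7687 372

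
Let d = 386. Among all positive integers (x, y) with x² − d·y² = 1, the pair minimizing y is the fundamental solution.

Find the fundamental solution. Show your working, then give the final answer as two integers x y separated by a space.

[19; 1,1,1,4,1,18,1,4,1,1,1,38] for √386; ℓ=12 ⇒ convergent index 11
k=0  a_k=19  p_k/q_k = 19/1
…
k=2  a_k=1  p_k/q_k = 39/2
k=3  a_k=1  p_k/q_k = 59/3
…
k=8  a_k=4  p_k/q_k = 32771/1668
…
k=10  a_k=1  p_k/q_k = 72163/3673
k=11  a_k=1  p_k/q_k = 111555/5678
(x₁, y₁) = (111555, 5678);  111555² − 386·5678² = 1 ✓

111555 5678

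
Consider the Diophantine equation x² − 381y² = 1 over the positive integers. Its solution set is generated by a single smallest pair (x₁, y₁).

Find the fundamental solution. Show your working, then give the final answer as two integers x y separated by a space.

[19; 1,1,12,1,1,38] for √381; ℓ=6 ⇒ convergent index 5
k=0  a_k=19  p_k/q_k = 19/1
…
k=2  a_k=1  p_k/q_k = 39/2
k=3  a_k=12  p_k/q_k = 488/25
k=4  a_k=1  p_k/q_k = 527/27
k=5  a_k=1  p_k/q_k = 1015/52
(x₁, y₁) = (1015, 52);  1015² − 381·52² = 1 ✓

1015 52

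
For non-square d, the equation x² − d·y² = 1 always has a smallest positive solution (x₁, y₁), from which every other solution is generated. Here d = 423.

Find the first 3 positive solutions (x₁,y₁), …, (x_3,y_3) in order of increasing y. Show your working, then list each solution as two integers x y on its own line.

4607 224
42448897 2063936
391124132351 19017106080

d=423: √d = [20; 1,1,3,4,3,1,1,40] (ℓ=8, even), read p_7/q_7
step 0: (20, 1)  from 20·(1,0) + (0,1)
…
step 5: (1995, 97)  from 3·(617,30) + (144,7)
step 6: (2612, 127)  from 1·(1995,97) + (617,30)
step 7: (4607, 224)  from 1·(2612,127) + (1995,97)
fundamental: x₁=4607, y₁=224  (since 21224449 − 423·50176 = 1)
k=2:  x_2 = 4607·4607+423·224·224 = 42448897,  y_2 = 4607·224+224·4607 = 2063936
k=3:  x_3 = 4607·42448897+423·224·2063936 = 391124132351,  y_3 = 4607·2063936+224·42448897 = 19017106080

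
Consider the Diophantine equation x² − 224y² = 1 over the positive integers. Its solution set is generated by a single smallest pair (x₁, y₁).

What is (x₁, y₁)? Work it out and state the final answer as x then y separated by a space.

15 1

√224 = [14; 1,28, …], period ℓ=2 (even) → k=1
i=0: a=14 ⇒ p=14, q=1
i=1: a=1 ⇒ p=15, q=1
(x₁, y₁) = (15, 1);  15² − 224·1² = 1 ✓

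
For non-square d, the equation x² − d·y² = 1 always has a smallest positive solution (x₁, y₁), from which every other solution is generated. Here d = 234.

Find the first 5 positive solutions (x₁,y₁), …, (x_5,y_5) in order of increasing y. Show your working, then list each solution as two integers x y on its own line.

[15; 3,2,1,2,1,2,3,30] for √234; ℓ=8 ⇒ convergent index 7
a_0=15:  p_0=15·1+0=15,  q_0=15·0+1=1
…
a_6=2:  p_6=2·566+413=1545,  q_6=2·37+27=101
a_7=3:  p_7=3·1545+566=5201,  q_7=3·101+37=340
fundamental: x₁=5201, y₁=340  (since 27050401 − 234·115600 = 1)
k=2:  x_2 = 5201·5201+234·340·340 = 54100801,  y_2 = 5201·340+340·5201 = 3536680
k=3:  x_3 = 5201·54100801+234·340·3536680 = 562756526801,  y_3 = 5201·3536680+340·54100801 = 36788545020
k=4:  x_4 = 5201·562756526801+234·340·36788545020 = 5853793337683201,  y_4 = 5201·36788545020+340·562756526801 = 382674441761360
k=5:  x_5 = 5201·5853793337683201+234·340·382674441761360 = 60891157735824130001,  y_5 = 5201·382674441761360+340·5853793337683201 = 3980579506413121700

5201 340
54100801 3536680
562756526801 36788545020
5853793337683201 382674441761360
60891157735824130001 3980579506413121700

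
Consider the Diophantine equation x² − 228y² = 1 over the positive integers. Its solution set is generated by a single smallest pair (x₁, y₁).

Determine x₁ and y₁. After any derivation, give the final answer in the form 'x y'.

√228 = [15; 10,30, …], period ℓ=2 (even) → k=1
step 0: (15, 1)  from 15·(1,0) + (0,1)
step 1: (151, 10)  from 10·(15,1) + (1,0)
(x₁, y₁) = (151, 10);  151² − 228·10² = 1 ✓

151 10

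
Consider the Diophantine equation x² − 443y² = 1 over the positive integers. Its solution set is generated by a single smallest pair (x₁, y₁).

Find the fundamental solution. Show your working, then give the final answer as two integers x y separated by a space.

442 21

[21; 21,42] for √443; ℓ=2 ⇒ convergent index 1
a_0=21:  p_0=21·1+0=21,  q_0=21·0+1=1
a_1=21:  p_1=21·21+1=442,  q_1=21·1+0=21
(x₁, y₁) = (442, 21);  442² − 443·21² = 1 ✓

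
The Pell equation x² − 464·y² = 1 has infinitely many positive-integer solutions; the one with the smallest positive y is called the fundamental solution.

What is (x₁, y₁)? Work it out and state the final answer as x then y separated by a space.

[21; 1,1,5,1,1,1,5,1,1,42] for √464; ℓ=10 ⇒ convergent index 9
k=0  a_k=21  p_k/q_k = 21/1
…
k=2  a_k=1  p_k/q_k = 43/2
…
k=5  a_k=1  p_k/q_k = 517/24
…
k=8  a_k=1  p_k/q_k = 5299/246
k=9  a_k=1  p_k/q_k = 9801/455
→ (9801, 455).  Check: 9801²=96059601, 464·455²=96059600, difference 1.

9801 455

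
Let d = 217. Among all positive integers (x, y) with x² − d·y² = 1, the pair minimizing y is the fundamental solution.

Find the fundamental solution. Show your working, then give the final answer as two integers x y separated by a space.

d=217: √d = [14; 1,2,1,2,1,…,2,1,28] (ℓ=16, even), read p_15/q_15
step 0: (14, 1)  from 14·(1,0) + (0,1)
step 1: (15, 1)  from 1·(14,1) + (1,0)
step 2: (44, 3)  from 2·(15,1) + (14,1)
step 3: (59, 4)  from 1·(44,3) + (15,1)
step 4: (162, 11)  from 2·(59,4) + (44,3)
…
step 7: (3668, 249)  from 9·(383,26) + (221,15)
step 8: (15055, 1022)  from 4·(3668,249) + (383,26)
step 9: (139163, 9447)  from 9·(15055,1022) + (3668,249)
step 10: (154218, 10469)  from 1·(139163,9447) + (15055,1022)
step 11: (293381, 19916)  from 1·(154218,10469) + (139163,9447)
step 12: (740980, 50301)  from 2·(293381,19916) + (154218,10469)
step 13: (1034361, 70217)  from 1·(740980,50301) + (293381,19916)
step 14: (2809702, 190735)  from 2·(1034361,70217) + (740980,50301)
step 15: (3844063, 260952)  from 1·(2809702,190735) + (1034361,70217)
→ (3844063, 260952).  Check: 3844063²=14776820347969, 217·260952²=14776820347968, difference 1.

3844063 260952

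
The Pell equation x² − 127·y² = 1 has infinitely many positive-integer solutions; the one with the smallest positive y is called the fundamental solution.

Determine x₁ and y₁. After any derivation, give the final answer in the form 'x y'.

4730624 419775

√127 = [11; 3,1,2,2,7,11,7,2,2,1,3,22, …], period ℓ=12 (even) → k=11
step 0: (11, 1)  from 11·(1,0) + (0,1)
…
step 3: (124, 11)  from 2·(45,4) + (34,3)
step 4: (293, 26)  from 2·(124,11) + (45,4)
…
step 6: (24218, 2149)  from 11·(2175,193) + (293,26)
…
step 8: (367620, 32621)  from 2·(171701,15236) + (24218,2149)
step 9: (906941, 80478)  from 2·(367620,32621) + (171701,15236)
step 10: (1274561, 113099)  from 1·(906941,80478) + (367620,32621)
step 11: (4730624, 419775)  from 3·(1274561,113099) + (906941,80478)
fundamental: x₁=4730624, y₁=419775  (since 22378803429376 − 127·176211050625 = 1)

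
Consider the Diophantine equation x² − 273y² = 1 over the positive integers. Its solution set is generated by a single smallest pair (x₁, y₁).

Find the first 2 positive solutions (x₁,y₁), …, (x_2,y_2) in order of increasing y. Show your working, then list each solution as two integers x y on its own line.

d=273: √d = [16; 1,1,10,1,1,32] (ℓ=6, even), read p_5/q_5
i=0: a=16 ⇒ p=16, q=1
…
i=2: a=1 ⇒ p=33, q=2
i=3: a=10 ⇒ p=347, q=21
i=4: a=1 ⇒ p=380, q=23
i=5: a=1 ⇒ p=727, q=44
(x₁, y₁) = (727, 44);  727² − 273·44² = 1 ✓
(727+44√273)^2 = 1057057 + 63976√273

727 44
1057057 63976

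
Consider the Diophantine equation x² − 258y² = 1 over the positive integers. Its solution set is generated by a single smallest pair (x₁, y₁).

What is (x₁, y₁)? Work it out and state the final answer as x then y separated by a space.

257 16

d=258: √d = [16; 16,32] (ℓ=2, even), read p_1/q_1
step 0: (16, 1)  from 16·(1,0) + (0,1)
step 1: (257, 16)  from 16·(16,1) + (1,0)
fundamental: x₁=257, y₁=16  (since 66049 − 258·256 = 1)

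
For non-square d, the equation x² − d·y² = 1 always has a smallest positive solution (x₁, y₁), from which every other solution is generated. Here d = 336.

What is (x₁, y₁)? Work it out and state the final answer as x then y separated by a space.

[18; 3,36] for √336; ℓ=2 ⇒ convergent index 1
step 0: (18, 1)  from 18·(1,0) + (0,1)
step 1: (55, 3)  from 3·(18,1) + (1,0)
→ (55, 3).  Check: 55²=3025, 336·3²=3024, difference 1.

55 3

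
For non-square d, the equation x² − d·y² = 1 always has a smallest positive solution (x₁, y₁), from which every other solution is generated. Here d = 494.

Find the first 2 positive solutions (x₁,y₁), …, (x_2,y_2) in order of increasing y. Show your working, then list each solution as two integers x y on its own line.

√494 → a₀=22, period (4,2,2,1,2,1,2,2,4,44); ℓ=10 even so k=9
step 0: (22, 1)  from 22·(1,0) + (0,1)
…
step 2: (200, 9)  from 2·(89,4) + (22,1)
step 3: (489, 22)  from 2·(200,9) + (89,4)
…
step 8: (16514, 743)  from 2·(6979,314) + (2556,115)
step 9: (73035, 3286)  from 4·(16514,743) + (6979,314)
fundamental: x₁=73035, y₁=3286  (since 5334111225 − 494·10797796 = 1)
k=2:  x_2 = 73035·73035+494·3286·3286 = 10668222449,  y_2 = 73035·3286+3286·73035 = 479986020

73035 3286
10668222449 479986020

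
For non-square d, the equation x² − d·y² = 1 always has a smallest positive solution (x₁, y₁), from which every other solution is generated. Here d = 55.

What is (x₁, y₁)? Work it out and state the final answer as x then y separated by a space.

89 12

d=55: √d = [7; 2,2,2,14] (ℓ=4, even), read p_3/q_3
step 0: (7, 1)  from 7·(1,0) + (0,1)
…
step 2: (37, 5)  from 2·(15,2) + (7,1)
step 3: (89, 12)  from 2·(37,5) + (15,2)
fundamental: x₁=89, y₁=12  (since 7921 − 55·144 = 1)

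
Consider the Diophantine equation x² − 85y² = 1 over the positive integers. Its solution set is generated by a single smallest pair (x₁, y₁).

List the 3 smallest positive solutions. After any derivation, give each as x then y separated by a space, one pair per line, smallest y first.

285769 30996
163327842721 17715391848
93348068572789129 10125019625991228

√85 → a₀=9, period (4,1,1,4,18); ℓ=5 odd so k=9
step 0: (9, 1)  from 9·(1,0) + (0,1)
…
step 4: (378, 41)  from 4·(83,9) + (46,5)
…
step 8: (62739, 6805)  from 1·(34813,3776) + (27926,3029)
step 9: (285769, 30996)  from 4·(62739,6805) + (34813,3776)
(x₁, y₁) = (285769, 30996);  285769² − 85·30996² = 1 ✓
(x_2, y_2) = (285769·285769 + 85·30996·30996, 285769·30996 + 30996·285769) = (163327842721, 17715391848)
(x_3, y_3) = (285769·163327842721 + 85·30996·17715391848, 285769·17715391848 + 30996·163327842721) = (93348068572789129, 10125019625991228)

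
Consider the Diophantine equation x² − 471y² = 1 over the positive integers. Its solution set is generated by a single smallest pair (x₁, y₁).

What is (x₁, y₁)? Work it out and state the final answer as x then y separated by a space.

7838695 361188

√471 = [21; 1,2,2,1,3,…,2,1,42, …], period ℓ=14 (even) → k=13
a_0=21:  p_0=21·1+0=21,  q_0=21·0+1=1
a_1=1:  p_1=1·21+1=22,  q_1=1·1+0=1
a_2=2:  p_2=2·22+21=65,  q_2=2·1+1=3
…
a_5=3:  p_5=3·217+152=803,  q_5=3·10+7=37
…
a_7=14:  p_7=14·3429+803=48809,  q_7=14·158+37=2249
…
a_9=3:  p_9=3·198665+48809=644804,  q_9=3·9154+2249=29711
a_10=1:  p_10=1·644804+198665=843469,  q_10=1·29711+9154=38865
…
a_12=2:  p_12=2·2331742+843469=5506953,  q_12=2·107441+38865=253747
a_13=1:  p_13=1·5506953+2331742=7838695,  q_13=1·253747+107441=361188
→ (7838695, 361188).  Check: 7838695²=61445139303025, 471·361188²=61445139303024, difference 1.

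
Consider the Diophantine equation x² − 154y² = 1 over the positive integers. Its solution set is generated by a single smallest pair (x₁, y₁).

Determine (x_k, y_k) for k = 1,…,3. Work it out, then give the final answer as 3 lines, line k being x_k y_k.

21295 1716
906954049 73084440
38627172925615 3112666297884

[12; 2,2,3,1,2,1,3,2,2,24] for √154; ℓ=10 ⇒ convergent index 9
k=0  a_k=12  p_k/q_k = 12/1
k=1  a_k=2  p_k/q_k = 25/2
k=2  a_k=2  p_k/q_k = 62/5
k=3  a_k=3  p_k/q_k = 211/17
k=4  a_k=1  p_k/q_k = 273/22
k=5  a_k=2  p_k/q_k = 757/61
k=6  a_k=1  p_k/q_k = 1030/83
k=7  a_k=3  p_k/q_k = 3847/310
k=8  a_k=2  p_k/q_k = 8724/703
k=9  a_k=2  p_k/q_k = 21295/1716
→ (21295, 1716).  Check: 21295²=453477025, 154·1716²=453477024, difference 1.
(x_2, y_2) = (21295·21295 + 154·1716·1716, 21295·1716 + 1716·21295) = (906954049, 73084440)
(x_3, y_3) = (21295·906954049 + 154·1716·73084440, 21295·73084440 + 1716·906954049) = (38627172925615, 3112666297884)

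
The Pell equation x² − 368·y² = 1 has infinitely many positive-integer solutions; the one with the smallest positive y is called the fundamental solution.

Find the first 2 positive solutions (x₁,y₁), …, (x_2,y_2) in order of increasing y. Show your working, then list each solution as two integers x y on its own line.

√368 = [19; 5,2,5,38, …], period ℓ=4 (even) → k=3
i=0: a=19 ⇒ p=19, q=1
i=1: a=5 ⇒ p=96, q=5
i=2: a=2 ⇒ p=211, q=11
i=3: a=5 ⇒ p=1151, q=60
→ (1151, 60).  Check: 1151²=1324801, 368·60²=1324800, difference 1.
n=2: (1151,60)∘(1151,60) = (1151·1151+368·60·60, 1151·60+60·1151) = (2649601,138120)

1151 60
2649601 138120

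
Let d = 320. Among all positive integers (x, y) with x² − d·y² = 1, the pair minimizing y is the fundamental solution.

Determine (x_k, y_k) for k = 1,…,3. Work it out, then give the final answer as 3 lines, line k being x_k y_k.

√320 → a₀=17, period (1,7,1,34); ℓ=4 even so k=3
step 0: (17, 1)  from 17·(1,0) + (0,1)
…
step 2: (143, 8)  from 7·(18,1) + (17,1)
step 3: (161, 9)  from 1·(143,8) + (18,1)
→ (161, 9).  Check: 161²=25921, 320·9²=25920, difference 1.
n=2: (161,9)∘(161,9) = (161·161+320·9·9, 161·9+9·161) = (51841,2898)
n=3: (51841,2898)∘(161,9) = (161·51841+320·9·2898, 161·2898+9·51841) = (16692641,933147)

161 9
51841 2898
16692641 933147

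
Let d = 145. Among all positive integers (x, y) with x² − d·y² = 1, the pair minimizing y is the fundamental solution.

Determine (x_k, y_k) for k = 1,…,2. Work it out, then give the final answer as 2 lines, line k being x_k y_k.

[12; 24] for √145; ℓ=1 ⇒ convergent index 1
a_0=12:  p_0=12·1+0=12,  q_0=12·0+1=1
a_1=24:  p_1=24·12+1=289,  q_1=24·1+0=24
fundamental: x₁=289, y₁=24  (since 83521 − 145·576 = 1)
n=2: (289,24)∘(289,24) = (289·289+145·24·24, 289·24+24·289) = (167041,13872)

289 24
167041 13872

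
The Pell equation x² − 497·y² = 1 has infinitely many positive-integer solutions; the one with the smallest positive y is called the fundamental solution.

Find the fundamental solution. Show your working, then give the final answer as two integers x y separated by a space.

1201887 53912

√497 → a₀=22, period (3,2,2,5,6,5,2,2,3,44); ℓ=10 even so k=9
a_0=22:  p_0=22·1+0=22,  q_0=22·0+1=1
…
a_2=2:  p_2=2·67+22=156,  q_2=2·3+1=7
…
a_7=2:  p_7=2·65476+12685=143637,  q_7=2·2937+569=6443
a_8=2:  p_8=2·143637+65476=352750,  q_8=2·6443+2937=15823
a_9=3:  p_9=3·352750+143637=1201887,  q_9=3·15823+6443=53912
→ (1201887, 53912).  Check: 1201887²=1444532360769, 497·53912²=1444532360768, difference 1.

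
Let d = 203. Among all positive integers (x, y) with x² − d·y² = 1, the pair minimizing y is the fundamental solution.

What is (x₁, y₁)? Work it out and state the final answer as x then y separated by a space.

57 4

d=203: √d = [14; 4,28] (ℓ=2, even), read p_1/q_1
a_0=14:  p_0=14·1+0=14,  q_0=14·0+1=1
a_1=4:  p_1=4·14+1=57,  q_1=4·1+0=4
→ (57, 4).  Check: 57²=3249, 203·4²=3248, difference 1.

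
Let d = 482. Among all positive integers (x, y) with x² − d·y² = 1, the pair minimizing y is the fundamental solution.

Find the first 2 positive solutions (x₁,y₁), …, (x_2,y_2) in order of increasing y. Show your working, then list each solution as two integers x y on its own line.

483 22
466577 21252

[21; 1,20,1,42] for √482; ℓ=4 ⇒ convergent index 3
step 0: (21, 1)  from 21·(1,0) + (0,1)
step 1: (22, 1)  from 1·(21,1) + (1,0)
step 2: (461, 21)  from 20·(22,1) + (21,1)
step 3: (483, 22)  from 1·(461,21) + (22,1)
fundamental: x₁=483, y₁=22  (since 233289 − 482·484 = 1)
n=2: (483,22)∘(483,22) = (483·483+482·22·22, 483·22+22·483) = (466577,21252)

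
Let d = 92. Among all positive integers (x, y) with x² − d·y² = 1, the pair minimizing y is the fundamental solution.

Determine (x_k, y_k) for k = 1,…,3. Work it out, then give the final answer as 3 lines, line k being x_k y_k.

√92 → a₀=9, period (1,1,2,4,2,1,1,18); ℓ=8 even so k=7
a_0=9:  p_0=9·1+0=9,  q_0=9·0+1=1
…
a_3=2:  p_3=2·19+10=48,  q_3=2·2+1=5
a_4=4:  p_4=4·48+19=211,  q_4=4·5+2=22
…
a_6=1:  p_6=1·470+211=681,  q_6=1·49+22=71
a_7=1:  p_7=1·681+470=1151,  q_7=1·71+49=120
fundamental: x₁=1151, y₁=120  (since 1324801 − 92·14400 = 1)
k=2:  x_2 = 1151·1151+92·120·120 = 2649601,  y_2 = 1151·120+120·1151 = 276240
k=3:  x_3 = 1151·2649601+92·120·276240 = 6099380351,  y_3 = 1151·276240+120·2649601 = 635904360

1151 120
2649601 276240
6099380351 635904360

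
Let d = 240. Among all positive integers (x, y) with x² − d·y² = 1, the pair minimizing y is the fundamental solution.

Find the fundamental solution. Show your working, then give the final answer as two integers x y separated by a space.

√240 → a₀=15, period (2,30); ℓ=2 even so k=1
step 0: (15, 1)  from 15·(1,0) + (0,1)
step 1: (31, 2)  from 2·(15,1) + (1,0)
fundamental: x₁=31, y₁=2  (since 961 − 240·4 = 1)

31 2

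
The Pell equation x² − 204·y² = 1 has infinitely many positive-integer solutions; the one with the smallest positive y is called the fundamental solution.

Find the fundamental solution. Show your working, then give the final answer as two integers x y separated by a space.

4999 350

d=204: √d = [14; 3,1,1,6,1,1,3,28] (ℓ=8, even), read p_7/q_7
k=0  a_k=14  p_k/q_k = 14/1
k=1  a_k=3  p_k/q_k = 43/3
k=2  a_k=1  p_k/q_k = 57/4
…
k=4  a_k=6  p_k/q_k = 657/46
…
k=6  a_k=1  p_k/q_k = 1414/99
k=7  a_k=3  p_k/q_k = 4999/350
fundamental: x₁=4999, y₁=350  (since 24990001 − 204·122500 = 1)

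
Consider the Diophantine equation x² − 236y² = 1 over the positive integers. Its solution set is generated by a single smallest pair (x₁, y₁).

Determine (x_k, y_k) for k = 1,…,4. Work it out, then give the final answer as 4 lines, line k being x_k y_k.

561799 36570
631236232801 41089978860
709255768702176199 46168618067101710
796918363201596536611201 51874966922918257173720

√236 → a₀=15, period (2,1,3,5,1,6,1,5,3,1,2,30); ℓ=12 even so k=11
k=0  a_k=15  p_k/q_k = 15/1
k=1  a_k=2  p_k/q_k = 31/2
…
k=3  a_k=3  p_k/q_k = 169/11
k=4  a_k=5  p_k/q_k = 891/58
…
k=6  a_k=6  p_k/q_k = 7251/472
…
k=8  a_k=5  p_k/q_k = 48806/3177
…
k=10  a_k=1  p_k/q_k = 203535/13249
k=11  a_k=2  p_k/q_k = 561799/36570
fundamental: x₁=561799, y₁=36570  (since 315618116401 − 236·1337364900 = 1)
n=2: (561799,36570)∘(561799,36570) = (561799·561799+236·36570·36570, 561799·36570+36570·561799) = (631236232801,41089978860)
n=3: (631236232801,41089978860)∘(561799,36570) = (561799·631236232801+236·36570·41089978860, 561799·41089978860+36570·631236232801) = (709255768702176199,46168618067101710)
n=4: (709255768702176199,46168618067101710)∘(561799,36570) = (561799·709255768702176199+236·36570·46168618067101710, 561799·46168618067101710+36570·709255768702176199) = (796918363201596536611201,51874966922918257173720)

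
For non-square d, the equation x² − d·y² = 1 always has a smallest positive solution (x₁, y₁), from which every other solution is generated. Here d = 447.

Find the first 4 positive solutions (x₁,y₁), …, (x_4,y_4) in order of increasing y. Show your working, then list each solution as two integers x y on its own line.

148 7
43807 2072
12966724 613305
3838106497 181536208

d=447: √d = [21; 7,42] (ℓ=2, even), read p_1/q_1
step 0: (21, 1)  from 21·(1,0) + (0,1)
step 1: (148, 7)  from 7·(21,1) + (1,0)
(x₁, y₁) = (148, 7);  148² − 447·7² = 1 ✓
(148+7√447)^2 = 43807 + 2072√447
(148+7√447)^3 = 12966724 + 613305√447
(148+7√447)^4 = 3838106497 + 181536208√447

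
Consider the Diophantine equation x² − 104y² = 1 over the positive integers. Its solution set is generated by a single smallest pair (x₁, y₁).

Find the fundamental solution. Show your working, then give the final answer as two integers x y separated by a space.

√104 = [10; 5,20, …], period ℓ=2 (even) → k=1
k=0  a_k=10  p_k/q_k = 10/1
k=1  a_k=5  p_k/q_k = 51/5
→ (51, 5).  Check: 51²=2601, 104·5²=2600, difference 1.

51 5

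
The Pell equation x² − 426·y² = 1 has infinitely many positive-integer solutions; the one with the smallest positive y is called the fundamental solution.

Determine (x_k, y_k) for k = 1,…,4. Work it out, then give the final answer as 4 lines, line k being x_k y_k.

88751 4300
15753480001 763258600
2796274207048751 135479928012900
496344264283813920001 24047958181382517200

√426 = [20; 1,1,1,3,2,6,2,3,1,1,1,40, …], period ℓ=12 (even) → k=11
step 0: (20, 1)  from 20·(1,0) + (0,1)
…
step 4: (227, 11)  from 3·(62,3) + (41,2)
…
step 10: (56780, 2751)  from 1·(31971,1549) + (24809,1202)
step 11: (88751, 4300)  from 1·(56780,2751) + (31971,1549)
(x₁, y₁) = (88751, 4300);  88751² − 426·4300² = 1 ✓
(x_2, y_2) = (88751·88751 + 426·4300·4300, 88751·4300 + 4300·88751) = (15753480001, 763258600)
(x_3, y_3) = (88751·15753480001 + 426·4300·763258600, 88751·763258600 + 4300·15753480001) = (2796274207048751, 135479928012900)
(x_4, y_4) = (88751·2796274207048751 + 426·4300·135479928012900, 88751·135479928012900 + 4300·2796274207048751) = (496344264283813920001, 24047958181382517200)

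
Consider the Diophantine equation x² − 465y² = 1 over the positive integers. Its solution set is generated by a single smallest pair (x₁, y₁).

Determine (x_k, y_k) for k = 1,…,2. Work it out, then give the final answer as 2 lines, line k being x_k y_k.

√465 = [21; 1,1,3,2,2,2,3,1,1,42, …], period ℓ=10 (even) → k=9
a_0=21:  p_0=21·1+0=21,  q_0=21·0+1=1
…
a_4=2:  p_4=2·151+43=345,  q_4=2·7+2=16
…
a_8=1:  p_8=1·6922+2027=8949,  q_8=1·321+94=415
a_9=1:  p_9=1·8949+6922=15871,  q_9=1·415+321=736
→ (15871, 736).  Check: 15871²=251888641, 465·736²=251888640, difference 1.
n=2: (15871,736)∘(15871,736) = (15871·15871+465·736·736, 15871·736+736·15871) = (503777281,23362112)

15871 736
503777281 23362112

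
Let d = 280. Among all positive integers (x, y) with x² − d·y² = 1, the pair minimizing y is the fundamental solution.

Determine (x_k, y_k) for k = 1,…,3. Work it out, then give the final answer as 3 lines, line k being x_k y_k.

251 15
126001 7530
63252251 3780045

d=280: √d = [16; 1,2,1,2,1,32] (ℓ=6, even), read p_5/q_5
step 0: (16, 1)  from 16·(1,0) + (0,1)
…
step 4: (184, 11)  from 2·(67,4) + (50,3)
step 5: (251, 15)  from 1·(184,11) + (67,4)
(x₁, y₁) = (251, 15);  251² − 280·15² = 1 ✓
(x_2, y_2) = (251·251 + 280·15·15, 251·15 + 15·251) = (126001, 7530)
(x_3, y_3) = (251·126001 + 280·15·7530, 251·7530 + 15·126001) = (63252251, 3780045)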